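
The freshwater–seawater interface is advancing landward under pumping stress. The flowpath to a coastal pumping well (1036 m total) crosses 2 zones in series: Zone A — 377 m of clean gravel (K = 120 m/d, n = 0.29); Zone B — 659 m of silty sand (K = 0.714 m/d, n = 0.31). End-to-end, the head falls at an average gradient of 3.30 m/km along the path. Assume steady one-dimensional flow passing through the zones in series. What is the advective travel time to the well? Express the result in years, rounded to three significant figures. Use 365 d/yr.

Continuity: the same q passes through each zone, so ΔH = q·Σ(L_j/K_j) — the zones act as resistances in series.
Σ(L/K) = 377/120 + 659/0.714 = 3.142 + 923.0 = 926.1 d
K_eq = L_total / Σ(L/K) = 1036 / 926.1 = 1.119 m/d
q = K_eq · i = 1.119 × 0.0033 = 0.003692 m/d (same in every zone)
Zone A: v = q/n = 0.003692/0.29 = 0.01273 m/d → t_A = 377/0.01273 = 29620 d
Zone B: v = q/n = 0.003692/0.31 = 0.01191 m/d → t_B = 659/0.01191 = 55340 d
Total t = 29620 + 55340 = 84960 d
   = 84960 / 365 = 233 yr

233 years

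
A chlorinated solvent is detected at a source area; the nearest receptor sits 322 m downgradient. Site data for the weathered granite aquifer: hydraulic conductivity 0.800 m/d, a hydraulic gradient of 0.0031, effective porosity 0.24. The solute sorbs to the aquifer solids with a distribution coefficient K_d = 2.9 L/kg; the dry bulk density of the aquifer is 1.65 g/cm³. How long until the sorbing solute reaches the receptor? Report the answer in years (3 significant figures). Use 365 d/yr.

1790 years

Specific discharge q = 0.800 × 0.0031 = 0.002480 m/d
Average linear velocity = 0.002480 / 0.24 = 0.01033 m/d
Retardation R = 1 + ρ_b·K_d/n = 1 + 1.65×2.9/0.24 = 20.94
Contaminant velocity v_c = v/R = 0.01033/20.94 = 4.935e-4 m/d
t = L/v_c = 322/4.935e-4 = 652400 d
   = 652400/365 = 1790 yr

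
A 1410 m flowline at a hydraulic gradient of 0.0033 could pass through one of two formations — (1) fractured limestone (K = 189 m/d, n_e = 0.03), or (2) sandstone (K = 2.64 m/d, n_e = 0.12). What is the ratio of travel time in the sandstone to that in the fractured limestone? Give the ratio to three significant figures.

286

Unit 1 (fractured limestone): v = 189×0.0033/0.03 = 20.79 m/d, t = 1410/20.79 = 67.82 d
Unit 2 (sandstone): v = 2.64×0.0033/0.12 = 0.07260 m/d, t = 1410/0.07260 = 19420 d
t(sandstone) / t(fractured limestone) = 19420/67.82 = 286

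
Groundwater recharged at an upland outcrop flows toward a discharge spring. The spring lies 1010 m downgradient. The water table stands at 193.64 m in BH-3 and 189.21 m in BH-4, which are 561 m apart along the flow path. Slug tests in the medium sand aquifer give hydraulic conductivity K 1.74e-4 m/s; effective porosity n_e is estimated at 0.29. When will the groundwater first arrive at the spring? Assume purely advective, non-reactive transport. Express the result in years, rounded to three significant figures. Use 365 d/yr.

Hydraulic gradient i = (193.64 − 189.21) / 561 = 4.43 / 561 = 0.007897
K = 1.74e-4 m/s × 86400 s/d = 15.03 m/d
Specific discharge q = 15.03 × 0.007897 = 0.1187 m/d
v_s = q/n_e = 0.1187/0.29 = 0.4094 m/d
t = L / v = 1010 / 0.4094 = 2467 d
   = 2467 / 365 = 6.76 yr

6.76 years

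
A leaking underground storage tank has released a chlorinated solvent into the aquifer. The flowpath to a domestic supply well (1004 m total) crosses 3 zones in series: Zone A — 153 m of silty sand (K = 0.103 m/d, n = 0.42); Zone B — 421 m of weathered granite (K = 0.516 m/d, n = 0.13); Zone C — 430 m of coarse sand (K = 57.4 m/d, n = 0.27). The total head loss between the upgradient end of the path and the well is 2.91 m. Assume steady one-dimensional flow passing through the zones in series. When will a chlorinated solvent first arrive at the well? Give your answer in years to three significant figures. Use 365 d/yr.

511 years

Continuity: the same q passes through each zone, so ΔH = q·Σ(L_j/K_j) — the zones act as resistances in series.
Σ(L/K) = 153/0.103 + 421/0.516 + 430/57.4 = 1485 + 815.9 + 7.491 = 2309 d
q = ΔH / Σ(L/K) = 2.91 / 2309 = 0.001260 m/d (same in every zone)
Zone A: v = q/n = 0.001260/0.42 = 0.003001 m/d → t_A = 153/0.003001 = 50980 d
Zone B: v = q/n = 0.001260/0.13 = 0.009695 m/d → t_B = 421/0.009695 = 43420 d
Zone C: v = q/n = 0.001260/0.27 = 0.004668 m/d → t_C = 430/0.004668 = 92110 d
Total t = 50980 + 43420 + 92110 = 186500 d
   = 186500 / 365 = 511 yr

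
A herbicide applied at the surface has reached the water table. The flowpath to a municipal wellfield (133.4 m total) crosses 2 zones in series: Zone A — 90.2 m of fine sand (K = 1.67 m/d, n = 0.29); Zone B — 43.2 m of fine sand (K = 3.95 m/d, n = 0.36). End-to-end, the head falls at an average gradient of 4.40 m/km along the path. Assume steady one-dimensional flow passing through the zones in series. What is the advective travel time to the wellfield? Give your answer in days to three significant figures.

4620 days

Continuity: the same q passes through each zone, so ΔH = q·Σ(L_j/K_j) — the zones act as resistances in series.
Σ(L/K) = 90.2/1.67 + 43.2/3.95 = 54.01 + 10.94 = 64.95 d
K_eq = L_total / Σ(L/K) = 133.4 / 64.95 = 2.054 m/d
q = K_eq · i = 2.054 × 0.0044 = 0.009037 m/d (same in every zone)
Zone A: v = q/n = 0.009037/0.29 = 0.03116 m/d → t_A = 90.2/0.03116 = 2894 d
Zone B: v = q/n = 0.009037/0.36 = 0.02510 m/d → t_B = 43.2/0.02510 = 1721 d
Total t = 2894 + 1721 = 4615 d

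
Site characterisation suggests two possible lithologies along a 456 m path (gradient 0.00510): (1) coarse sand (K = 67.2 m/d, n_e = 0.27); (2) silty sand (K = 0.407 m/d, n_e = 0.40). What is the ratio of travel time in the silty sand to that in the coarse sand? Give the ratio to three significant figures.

245

Unit 1 (coarse sand): v = 67.2×0.0051/0.27 = 1.269 m/d, t = 456/1.269 = 359.2 d
Unit 2 (silty sand): v = 0.407×0.0051/0.40 = 0.005189 m/d, t = 456/0.005189 = 87870 d
t(silty sand) / t(coarse sand) = 87870/359.2 = 245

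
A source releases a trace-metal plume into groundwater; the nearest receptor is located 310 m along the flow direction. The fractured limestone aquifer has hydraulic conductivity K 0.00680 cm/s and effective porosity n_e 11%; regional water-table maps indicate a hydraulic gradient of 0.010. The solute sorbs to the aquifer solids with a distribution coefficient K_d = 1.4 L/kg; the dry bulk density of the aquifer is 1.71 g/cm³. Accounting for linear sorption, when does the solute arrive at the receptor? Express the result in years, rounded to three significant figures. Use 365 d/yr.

36.2 years

K = 0.00680 cm/s × 864 = 5.875 m/d
Specific discharge q = 5.875 × 0.010 = 0.05875 m/d
v_s = q/n_e = 0.05875/0.11 = 0.5341 m/d
Retardation R = 1 + ρ_b·K_d/n = 1 + 1.71×1.4/0.11 = 22.76
Contaminant velocity v_c = v/R = 0.5341/22.76 = 0.02346 m/d
t = L/v_c = 310/0.02346 = 13210 d
   = 13210/365 = 36.2 yr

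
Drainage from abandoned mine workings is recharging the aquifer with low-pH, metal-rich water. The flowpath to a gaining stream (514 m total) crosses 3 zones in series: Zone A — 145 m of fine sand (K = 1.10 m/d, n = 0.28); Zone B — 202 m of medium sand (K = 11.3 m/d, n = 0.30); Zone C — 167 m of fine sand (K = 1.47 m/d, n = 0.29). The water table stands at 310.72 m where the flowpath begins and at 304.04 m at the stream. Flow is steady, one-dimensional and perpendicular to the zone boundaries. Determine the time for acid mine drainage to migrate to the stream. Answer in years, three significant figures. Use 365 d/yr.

Total head drop ΔH = 310.72 − 304.04 = 6.68 m
Continuity: the same q passes through each zone, so ΔH = q·Σ(L_j/K_j) — the zones act as resistances in series.
Σ(L/K) = 145/1.10 + 202/11.3 + 167/1.47 = 131.8 + 17.88 + 113.6 = 263.3 d
q = ΔH / Σ(L/K) = 6.68 / 263.3 = 0.02537 m/d (same in every zone)
Zone A: v = q/n = 0.02537/0.28 = 0.09061 m/d → t_A = 145/0.09061 = 1600 d
Zone B: v = q/n = 0.02537/0.30 = 0.08457 m/d → t_B = 202/0.08457 = 2389 d
Zone C: v = q/n = 0.02537/0.29 = 0.08748 m/d → t_C = 167/0.08748 = 1909 d
Total t = 1600 + 2389 + 1909 = 5898 d
   = 5898 / 365 = 16.2 yr

16.2 years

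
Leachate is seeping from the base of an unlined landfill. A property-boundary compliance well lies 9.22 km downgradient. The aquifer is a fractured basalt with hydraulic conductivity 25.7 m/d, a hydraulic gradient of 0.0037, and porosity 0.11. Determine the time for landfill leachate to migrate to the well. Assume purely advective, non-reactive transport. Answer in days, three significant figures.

Specific discharge q = 25.7 × 0.0037 = 0.09509 m/d
Seepage velocity v = q / n = 0.09509 / 0.11 = 0.8645 m/d
L = 9.22 km = 9220 m
t = L / v = 9220 / 0.8645 = 10670 d

10700 days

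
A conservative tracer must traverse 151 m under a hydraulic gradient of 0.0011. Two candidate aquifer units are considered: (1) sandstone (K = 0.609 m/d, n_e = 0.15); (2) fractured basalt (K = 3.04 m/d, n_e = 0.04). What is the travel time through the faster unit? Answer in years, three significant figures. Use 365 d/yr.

4.95 years

Unit 1 (sandstone): v = 0.609×0.0011/0.15 = 0.004466 m/d, t = 151/0.004466 = 33810 d
Unit 2 (fractured basalt): v = 3.04×0.0011/0.04 = 0.08360 m/d, t = 151/0.08360 = 1806 d
Faster: 1806 d / 365 = 4.95 yr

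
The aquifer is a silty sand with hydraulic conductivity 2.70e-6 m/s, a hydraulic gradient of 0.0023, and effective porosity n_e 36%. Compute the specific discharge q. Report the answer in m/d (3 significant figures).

5.37e-4 m/d

K = 2.70e-6 m/s × 86400 s/d = 0.2333 m/d
q = Ki = 0.2333 × 0.0023 = 5.365e-4 m/d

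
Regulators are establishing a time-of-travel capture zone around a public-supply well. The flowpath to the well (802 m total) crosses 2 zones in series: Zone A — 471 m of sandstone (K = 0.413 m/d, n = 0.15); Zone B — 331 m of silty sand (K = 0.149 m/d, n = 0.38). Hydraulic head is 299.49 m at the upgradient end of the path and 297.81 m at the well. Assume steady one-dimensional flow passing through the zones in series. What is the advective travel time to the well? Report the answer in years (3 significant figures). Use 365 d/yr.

1080 years

Total head drop ΔH = 299.49 − 297.81 = 1.68 m
Steady 1-D flow in series ⇒ the Darcy flux q is identical in every zone and the zone head losses add (resistances L/K in series).
Σ(L/K) = 471/0.413 + 331/0.149 = 1140 + 2221 = 3362 d
q = ΔH / Σ(L/K) = 1.68 / 3362 = 4.997e-4 m/d (same in every zone)
Zone A: v = q/n = 4.997e-4/0.15 = 0.003331 m/d → t_A = 471/0.003331 = 141400 d
Zone B: v = q/n = 4.997e-4/0.38 = 0.001315 m/d → t_B = 331/0.001315 = 251700 d
Total t = 141400 + 251700 = 393100 d
   = 393100 / 365 = 1080 yr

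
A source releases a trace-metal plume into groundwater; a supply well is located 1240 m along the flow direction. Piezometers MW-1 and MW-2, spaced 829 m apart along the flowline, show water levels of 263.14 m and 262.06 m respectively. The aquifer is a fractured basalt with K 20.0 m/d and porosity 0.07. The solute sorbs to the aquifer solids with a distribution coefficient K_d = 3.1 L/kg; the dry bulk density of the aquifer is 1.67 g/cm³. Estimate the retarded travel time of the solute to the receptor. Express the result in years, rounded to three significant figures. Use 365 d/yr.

684 years

Hydraulic gradient i = (263.14 − 262.06) / 829 = 1.08 / 829 = 0.001303
Specific discharge q = 20.0 × 0.001303 = 0.02606 m/d
v = Ki/n = 20.0·0.001303/0.07 = 0.3722 m/d
Retardation R = 1 + ρ_b·K_d/n = 1 + 1.67×3.1/0.07 = 74.96
Contaminant velocity v_c = v/R = 0.3722/74.96 = 0.004966 m/d
t = L/v_c = 1240/0.004966 = 249700 d
   = 249700/365 = 684 yr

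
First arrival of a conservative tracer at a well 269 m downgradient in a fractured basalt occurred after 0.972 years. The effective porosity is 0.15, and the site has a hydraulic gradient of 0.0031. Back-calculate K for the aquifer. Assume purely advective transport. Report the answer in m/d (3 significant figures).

t = 0.972 years = 354.8 d
v = L / t = 269 / 354.8 = 0.7582 m/d
K = v · n / i = 0.7582 × 0.15 / 0.0031 = 36.7 m/d

36.7 m/d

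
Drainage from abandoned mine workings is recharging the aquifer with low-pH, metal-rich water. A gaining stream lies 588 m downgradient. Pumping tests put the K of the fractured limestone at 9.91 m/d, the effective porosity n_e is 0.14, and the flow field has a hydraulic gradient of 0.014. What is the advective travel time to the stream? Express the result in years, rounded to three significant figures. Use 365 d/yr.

1.63 years

q = Ki = 9.91 × 0.014 = 0.1387 m/d
Average linear velocity = 0.1387 / 0.14 = 0.9910 m/d
t = L / v = 588 / 0.9910 = 593.3 d
   = 593.3 / 365 = 1.63 yr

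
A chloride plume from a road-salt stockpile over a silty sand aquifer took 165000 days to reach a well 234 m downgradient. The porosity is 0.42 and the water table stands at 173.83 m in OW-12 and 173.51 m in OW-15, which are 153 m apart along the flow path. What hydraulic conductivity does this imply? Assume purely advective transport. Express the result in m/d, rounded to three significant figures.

Hydraulic gradient i = (173.83 − 173.51) / 153 = 0.32 / 153 = 0.002092
v = L / t = 234 / 165000 = 0.001418 m/d
K = v · n / i = 0.001418 × 0.42 / 0.002092 = 0.285 m/d

0.285 m/d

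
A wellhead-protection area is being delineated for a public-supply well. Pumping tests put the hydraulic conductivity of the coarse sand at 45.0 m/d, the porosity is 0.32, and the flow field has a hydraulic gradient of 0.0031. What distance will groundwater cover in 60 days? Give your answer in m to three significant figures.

Darcy flux q = K·i = 45.0 × 0.0031 = 0.1395 m/d
v_s = q/n_e = 0.1395/0.32 = 0.4359 m/d
L = v × T = 0.4359 × 60 = 26.16 m

26.2 m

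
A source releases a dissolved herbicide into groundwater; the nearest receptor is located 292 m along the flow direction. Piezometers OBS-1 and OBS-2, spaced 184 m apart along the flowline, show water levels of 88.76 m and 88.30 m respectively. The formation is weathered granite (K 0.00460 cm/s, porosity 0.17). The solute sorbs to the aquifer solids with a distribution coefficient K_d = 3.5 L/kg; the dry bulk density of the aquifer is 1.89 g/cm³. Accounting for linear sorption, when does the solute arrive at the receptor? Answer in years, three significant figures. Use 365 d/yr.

546 years

Hydraulic gradient i = (88.76 − 88.30) / 184 = 0.46 / 184 = 0.002500
K = 0.00460 cm/s × 864 = 3.974 m/d
Specific discharge q = 3.974 × 0.002500 = 0.009936 m/d
v_s = q/n_e = 0.009936/0.17 = 0.05845 m/d
Retardation R = 1 + ρ_b·K_d/n = 1 + 1.89×3.5/0.17 = 39.91
Contaminant velocity v_c = v/R = 0.05845/39.91 = 0.001464 m/d
t = L/v_c = 292/0.001464 = 199400 d
   = 199400/365 = 546 yr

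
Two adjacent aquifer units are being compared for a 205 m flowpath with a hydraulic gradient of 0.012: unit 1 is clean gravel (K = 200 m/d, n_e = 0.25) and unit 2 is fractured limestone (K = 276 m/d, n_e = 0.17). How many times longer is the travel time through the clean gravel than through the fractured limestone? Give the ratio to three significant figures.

Unit 1 (clean gravel): v = 200×0.012/0.25 = 9.600 m/d, t = 205/9.600 = 21.35 d
Unit 2 (fractured limestone): v = 276×0.012/0.17 = 19.48 m/d, t = 205/19.48 = 10.52 d
t(clean gravel) / t(fractured limestone) = 21.35/10.52 = 2.03

2.03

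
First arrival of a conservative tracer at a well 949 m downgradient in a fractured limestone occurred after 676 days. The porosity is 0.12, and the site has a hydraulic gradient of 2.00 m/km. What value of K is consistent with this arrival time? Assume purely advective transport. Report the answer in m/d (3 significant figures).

v = L / t = 949 / 676 = 1.404 m/d
K = v · n / i = 1.404 × 0.12 / 0.0020 = 84.2 m/d

84.2 m/d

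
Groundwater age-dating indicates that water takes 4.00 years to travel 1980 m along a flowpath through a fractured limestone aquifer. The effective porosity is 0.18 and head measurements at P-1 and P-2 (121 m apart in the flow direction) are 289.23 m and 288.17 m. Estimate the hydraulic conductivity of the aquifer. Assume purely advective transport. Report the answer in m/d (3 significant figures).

Hydraulic gradient i = (289.23 − 288.17) / 121 = 1.06 / 121 = 0.008760
t = 4.00 years = 1460 d
v = L / t = 1980 / 1460 = 1.356 m/d
K = v · n / i = 1.356 × 0.18 / 0.008760 = 27.9 m/d

27.9 m/d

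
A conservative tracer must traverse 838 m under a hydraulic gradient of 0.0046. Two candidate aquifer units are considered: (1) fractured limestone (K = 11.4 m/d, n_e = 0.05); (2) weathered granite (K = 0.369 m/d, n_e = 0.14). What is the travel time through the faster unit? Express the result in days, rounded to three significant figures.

Unit 1 (fractured limestone): v = 11.4×0.0046/0.05 = 1.049 m/d, t = 838/1.049 = 799.0 d
Unit 2 (weathered granite): v = 0.369×0.0046/0.14 = 0.01212 m/d, t = 838/0.01212 = 69120 d
Faster unit: t = 799 d

799 days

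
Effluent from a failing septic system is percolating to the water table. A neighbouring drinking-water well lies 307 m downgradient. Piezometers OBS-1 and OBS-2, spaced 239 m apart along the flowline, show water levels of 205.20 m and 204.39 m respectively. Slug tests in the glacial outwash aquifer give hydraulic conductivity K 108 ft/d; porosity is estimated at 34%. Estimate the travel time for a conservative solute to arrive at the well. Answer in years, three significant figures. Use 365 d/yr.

2.56 years

Hydraulic gradient i = (205.20 − 204.39) / 239 = 0.81 / 239 = 0.003389
K = 108 ft/d × 0.3048 = 32.92 m/d
Darcy flux q = K·i = 32.92 × 0.003389 = 0.1116 m/d
Average linear velocity = 0.1116 / 0.34 = 0.3281 m/d
t = L / v = 307 / 0.3281 = 935.6 d
   = 935.6 / 365 = 2.56 yr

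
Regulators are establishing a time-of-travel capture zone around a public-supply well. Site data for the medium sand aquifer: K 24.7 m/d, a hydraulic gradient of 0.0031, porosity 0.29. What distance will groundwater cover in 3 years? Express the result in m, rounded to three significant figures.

289 m

q = Ki = 24.7 × 0.0031 = 0.07657 m/d
v = Ki/n = 24.7·0.0031/0.29 = 0.2640 m/d
T = 3 yr × 365 = 1095 d
L = v × T = 0.2640 × 1095 = 289.1 m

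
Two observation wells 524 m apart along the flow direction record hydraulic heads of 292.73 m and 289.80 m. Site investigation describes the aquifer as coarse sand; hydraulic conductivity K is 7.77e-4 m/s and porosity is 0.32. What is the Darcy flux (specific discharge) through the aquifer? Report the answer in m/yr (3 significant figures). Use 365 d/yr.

Hydraulic gradient i = (292.73 − 289.80) / 524 = 2.93 / 524 = 0.005592
K = 7.77e-4 m/s × 86400 s/d = 67.13 m/d
Darcy flux q = K·i = 67.13 × 0.005592 = 0.3754 m/d
   = 0.3754 × 365 = 137 m/yr

137 m/yr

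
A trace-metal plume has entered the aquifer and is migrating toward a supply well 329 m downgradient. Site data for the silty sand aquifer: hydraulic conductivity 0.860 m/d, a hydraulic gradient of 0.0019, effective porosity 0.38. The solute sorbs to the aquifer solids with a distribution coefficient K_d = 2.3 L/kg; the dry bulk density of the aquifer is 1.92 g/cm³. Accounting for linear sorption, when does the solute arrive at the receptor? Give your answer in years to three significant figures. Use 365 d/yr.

2650 years

q = Ki = 0.860 × 0.0019 = 0.001634 m/d
v = Ki/n = 0.860·0.0019/0.38 = 0.004300 m/d
Retardation R = 1 + ρ_b·K_d/n = 1 + 1.92×2.3/0.38 = 12.62
Contaminant velocity v_c = v/R = 0.004300/12.62 = 3.407e-4 m/d
t = L/v_c = 329/3.407e-4 = 965700 d
   = 965700/365 = 2650 yr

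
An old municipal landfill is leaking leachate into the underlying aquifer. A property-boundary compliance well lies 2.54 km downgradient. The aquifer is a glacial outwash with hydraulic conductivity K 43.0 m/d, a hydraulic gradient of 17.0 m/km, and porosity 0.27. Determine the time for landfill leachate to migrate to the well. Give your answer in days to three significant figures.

938 days

Specific discharge q = 43.0 × 0.017 = 0.7310 m/d
Seepage velocity v = q / n = 0.7310 / 0.27 = 2.707 m/d
L = 2.54 km = 2540 m
t = L / v = 2540 / 2.707 = 938.2 d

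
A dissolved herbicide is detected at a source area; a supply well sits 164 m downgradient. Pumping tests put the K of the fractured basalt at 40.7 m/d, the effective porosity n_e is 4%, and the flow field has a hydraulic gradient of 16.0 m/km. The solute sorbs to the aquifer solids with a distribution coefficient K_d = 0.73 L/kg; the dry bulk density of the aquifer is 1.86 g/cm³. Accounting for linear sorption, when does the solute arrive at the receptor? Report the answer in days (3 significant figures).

Darcy flux q = K·i = 40.7 × 0.016 = 0.6512 m/d
v_s = q/n_e = 0.6512/0.04 = 16.28 m/d
Retardation R = 1 + ρ_b·K_d/n = 1 + 1.86×0.73/0.04 = 34.95
Contaminant velocity v_c = v/R = 16.28/34.95 = 0.4659 m/d
t = L/v_c = 164/0.4659 = 352.0 d

352 days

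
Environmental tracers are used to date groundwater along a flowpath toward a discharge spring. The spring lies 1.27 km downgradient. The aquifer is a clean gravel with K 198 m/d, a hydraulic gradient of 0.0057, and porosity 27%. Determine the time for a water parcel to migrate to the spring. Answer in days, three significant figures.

304 days

Darcy flux q = K·i = 198 × 0.0057 = 1.129 m/d
v = Ki/n = 198·0.0057/0.27 = 4.180 m/d
L = 1.27 km = 1270 m
t = L / v = 1270 / 4.180 = 303.8 d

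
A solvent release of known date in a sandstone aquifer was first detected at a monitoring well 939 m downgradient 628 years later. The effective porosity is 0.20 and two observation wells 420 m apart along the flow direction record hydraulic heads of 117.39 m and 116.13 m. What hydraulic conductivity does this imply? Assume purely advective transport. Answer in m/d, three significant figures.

Hydraulic gradient i = (117.39 − 116.13) / 420 = 1.26 / 420 = 0.003000
t = 628 years = 229200 d
v = L / t = 939 / 229200 = 0.004097 m/d
K = v · n / i = 0.004097 × 0.20 / 0.003000 = 0.273 m/d

0.273 m/d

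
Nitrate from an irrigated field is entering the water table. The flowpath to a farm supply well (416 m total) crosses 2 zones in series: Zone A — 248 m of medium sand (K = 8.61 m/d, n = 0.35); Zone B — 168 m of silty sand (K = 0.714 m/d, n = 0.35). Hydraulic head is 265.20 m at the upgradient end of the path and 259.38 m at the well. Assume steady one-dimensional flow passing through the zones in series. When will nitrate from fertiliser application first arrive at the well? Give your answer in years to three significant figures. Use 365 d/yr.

Total head drop ΔH = 265.20 − 259.38 = 5.82 m
Steady 1-D flow in series ⇒ the Darcy flux q is identical in every zone and the zone head losses add (resistances L/K in series).
Σ(L/K) = 248/8.61 + 168/0.714 = 28.80 + 235.3 = 264.1 d
q = ΔH / Σ(L/K) = 5.82 / 264.1 = 0.02204 m/d (same in every zone)
Zone A: v = q/n = 0.02204/0.35 = 0.06296 m/d → t_A = 248/0.06296 = 3939 d
Zone B: v = q/n = 0.02204/0.35 = 0.06296 m/d → t_B = 168/0.06296 = 2668 d
Total t = 3939 + 2668 = 6607 d
   = 6607 / 365 = 18.1 yr

18.1 years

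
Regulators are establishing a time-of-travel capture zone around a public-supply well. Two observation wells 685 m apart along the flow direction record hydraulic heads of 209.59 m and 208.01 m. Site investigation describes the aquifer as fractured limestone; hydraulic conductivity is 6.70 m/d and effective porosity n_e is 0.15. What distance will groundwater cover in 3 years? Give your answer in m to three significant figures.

Hydraulic gradient i = (209.59 − 208.01) / 685 = 1.58 / 685 = 0.002307
q = Ki = 6.70 × 0.002307 = 0.01545 m/d
v = Ki/n = 6.70·0.002307/0.15 = 0.1030 m/d
T = 3 yr × 365 = 1095 d
L = v × T = 0.1030 × 1095 = 112.8 m

113 m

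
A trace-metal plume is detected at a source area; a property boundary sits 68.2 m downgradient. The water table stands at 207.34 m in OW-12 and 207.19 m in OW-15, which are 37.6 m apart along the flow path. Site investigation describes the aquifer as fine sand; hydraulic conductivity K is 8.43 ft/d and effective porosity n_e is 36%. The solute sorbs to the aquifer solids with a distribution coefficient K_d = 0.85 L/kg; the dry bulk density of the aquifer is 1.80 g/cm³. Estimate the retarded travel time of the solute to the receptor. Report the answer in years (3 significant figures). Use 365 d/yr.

34.5 years

Hydraulic gradient i = (207.34 − 207.19) / 37.6 = 0.15 / 37.6 = 0.003989
K = 8.43 ft/d × 0.3048 = 2.569 m/d
Darcy flux q = K·i = 2.569 × 0.003989 = 0.01025 m/d
v_s = q/n_e = 0.01025/0.36 = 0.02847 m/d
Retardation R = 1 + ρ_b·K_d/n = 1 + 1.80×0.85/0.36 = 5.250
Contaminant velocity v_c = v/R = 0.02847/5.250 = 0.005424 m/d
t = L/v_c = 68.2/0.005424 = 12570 d
   = 12570/365 = 34.5 yr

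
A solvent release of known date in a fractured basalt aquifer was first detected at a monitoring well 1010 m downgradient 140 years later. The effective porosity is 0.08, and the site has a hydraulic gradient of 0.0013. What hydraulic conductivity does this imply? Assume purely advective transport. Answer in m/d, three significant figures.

1.22 m/d

t = 140 years = 51100 d
v = L / t = 1010 / 51100 = 0.01977 m/d
K = v · n / i = 0.01977 × 0.08 / 0.0013 = 1.22 m/d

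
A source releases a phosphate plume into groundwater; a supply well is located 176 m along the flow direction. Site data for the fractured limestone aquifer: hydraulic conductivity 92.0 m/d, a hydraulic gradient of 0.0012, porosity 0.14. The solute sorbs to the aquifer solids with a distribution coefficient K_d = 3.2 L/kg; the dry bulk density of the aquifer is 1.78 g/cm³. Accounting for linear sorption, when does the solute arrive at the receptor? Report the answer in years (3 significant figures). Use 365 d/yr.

25.5 years

Darcy flux q = K·i = 92.0 × 0.0012 = 0.1104 m/d
v_s = q/n_e = 0.1104/0.14 = 0.7886 m/d
Retardation R = 1 + ρ_b·K_d/n = 1 + 1.78×3.2/0.14 = 41.69
Contaminant velocity v_c = v/R = 0.7886/41.69 = 0.01892 m/d
t = L/v_c = 176/0.01892 = 9304 d
   = 9304/365 = 25.5 yr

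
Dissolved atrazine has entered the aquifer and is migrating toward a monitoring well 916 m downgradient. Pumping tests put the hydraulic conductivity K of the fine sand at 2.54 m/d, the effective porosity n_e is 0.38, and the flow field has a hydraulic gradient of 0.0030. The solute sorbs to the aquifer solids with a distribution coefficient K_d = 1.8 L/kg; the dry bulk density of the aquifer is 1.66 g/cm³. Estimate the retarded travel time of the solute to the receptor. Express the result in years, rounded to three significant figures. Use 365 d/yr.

1110 years

Specific discharge q = 2.54 × 0.0030 = 0.007620 m/d
v = Ki/n = 2.54·0.0030/0.38 = 0.02005 m/d
Retardation R = 1 + ρ_b·K_d/n = 1 + 1.66×1.8/0.38 = 8.863
Contaminant velocity v_c = v/R = 0.02005/8.863 = 0.002262 m/d
t = L/v_c = 916/0.002262 = 404900 d
   = 404900/365 = 1110 yr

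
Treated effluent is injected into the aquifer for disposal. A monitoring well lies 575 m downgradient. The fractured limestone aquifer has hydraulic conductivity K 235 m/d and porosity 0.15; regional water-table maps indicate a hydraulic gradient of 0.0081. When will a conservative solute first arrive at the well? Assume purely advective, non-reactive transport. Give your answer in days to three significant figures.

45.3 days

q = Ki = 235 × 0.0081 = 1.904 m/d
v = Ki/n = 235·0.0081/0.15 = 12.69 m/d
t = L / v = 575 / 12.69 = 45.31 d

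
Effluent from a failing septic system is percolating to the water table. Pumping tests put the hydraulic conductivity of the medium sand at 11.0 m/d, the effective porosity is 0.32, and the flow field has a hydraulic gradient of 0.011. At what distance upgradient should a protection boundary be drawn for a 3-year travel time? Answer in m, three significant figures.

Darcy flux q = K·i = 11.0 × 0.011 = 0.1210 m/d
v = Ki/n = 11.0·0.011/0.32 = 0.3781 m/d
T = 3 yr × 365 = 1095 d
L = v × T = 0.3781 × 1095 = 414.0 m

414 m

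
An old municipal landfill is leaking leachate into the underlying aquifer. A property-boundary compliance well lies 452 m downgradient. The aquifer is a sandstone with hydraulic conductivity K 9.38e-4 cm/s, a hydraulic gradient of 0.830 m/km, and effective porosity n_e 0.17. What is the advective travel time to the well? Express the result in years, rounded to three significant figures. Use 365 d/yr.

K = 9.38e-4 cm/s × 864 = 0.8104 m/d
q = Ki = 0.8104 × 8.3e-4 = 6.727e-4 m/d
Seepage velocity v = q / n = 6.727e-4 / 0.17 = 0.003957 m/d
t = L / v = 452 / 0.003957 = 114200 d
   = 114200 / 365 = 313 yr

313 years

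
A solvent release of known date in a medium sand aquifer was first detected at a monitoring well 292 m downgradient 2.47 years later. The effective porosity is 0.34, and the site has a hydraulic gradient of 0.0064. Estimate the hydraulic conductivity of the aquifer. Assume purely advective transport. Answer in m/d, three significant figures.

t = 2.47 years = 901.6 d
v = L / t = 292 / 901.6 = 0.3239 m/d
K = v · n / i = 0.3239 × 0.34 / 0.0064 = 17.2 m/d

17.2 m/d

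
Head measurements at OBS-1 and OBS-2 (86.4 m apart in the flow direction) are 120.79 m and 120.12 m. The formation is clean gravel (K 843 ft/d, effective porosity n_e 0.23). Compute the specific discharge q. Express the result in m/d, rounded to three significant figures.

Hydraulic gradient i = (120.79 − 120.12) / 86.4 = 0.67 / 86.4 = 0.007755
K = 843 ft/d × 0.3048 = 256.9 m/d
Specific discharge q = 256.9 × 0.007755 = 1.993 m/d

1.99 m/d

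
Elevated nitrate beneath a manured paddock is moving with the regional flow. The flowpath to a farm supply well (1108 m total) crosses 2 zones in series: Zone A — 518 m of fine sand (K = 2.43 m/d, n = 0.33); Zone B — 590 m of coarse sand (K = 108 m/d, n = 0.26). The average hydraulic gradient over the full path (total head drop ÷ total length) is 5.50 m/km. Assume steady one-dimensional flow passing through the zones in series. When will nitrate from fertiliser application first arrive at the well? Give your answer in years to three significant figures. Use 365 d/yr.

Continuity: the same q passes through each zone, so ΔH = q·Σ(L_j/K_j) — the zones act as resistances in series.
Σ(L/K) = 518/2.43 + 590/108 = 213.2 + 5.463 = 218.6 d
K_eq = L_total / Σ(L/K) = 1108 / 218.6 = 5.068 m/d
q = K_eq · i = 5.068 × 0.0055 = 0.02787 m/d (same in every zone)
Zone A: v = q/n = 0.02787/0.33 = 0.08446 m/d → t_A = 518/0.08446 = 6133 d
Zone B: v = q/n = 0.02787/0.26 = 0.1072 m/d → t_B = 590/0.1072 = 5503 d
Total t = 6133 + 5503 = 11640 d
   = 11640 / 365 = 31.9 yr

31.9 years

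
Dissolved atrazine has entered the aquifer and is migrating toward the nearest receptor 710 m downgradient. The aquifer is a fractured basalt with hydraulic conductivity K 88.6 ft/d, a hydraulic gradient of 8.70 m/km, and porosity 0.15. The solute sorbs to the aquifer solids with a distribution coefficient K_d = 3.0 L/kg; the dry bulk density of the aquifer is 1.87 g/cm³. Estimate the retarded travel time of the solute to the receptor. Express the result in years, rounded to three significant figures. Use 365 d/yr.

47.7 years

K = 88.6 ft/d × 0.3048 = 27.01 m/d
Specific discharge q = 27.01 × 0.0087 = 0.2349 m/d
Average linear velocity = 0.2349 / 0.15 = 1.566 m/d
Retardation R = 1 + ρ_b·K_d/n = 1 + 1.87×3.0/0.15 = 38.40
Contaminant velocity v_c = v/R = 1.566/38.40 = 0.04079 m/d
t = L/v_c = 710/0.04079 = 17410 d
   = 17410/365 = 47.7 yr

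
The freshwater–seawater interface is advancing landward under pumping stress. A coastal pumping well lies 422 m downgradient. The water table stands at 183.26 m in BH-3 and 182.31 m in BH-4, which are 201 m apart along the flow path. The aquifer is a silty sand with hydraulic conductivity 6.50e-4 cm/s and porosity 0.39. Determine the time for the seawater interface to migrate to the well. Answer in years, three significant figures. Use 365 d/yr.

170 years

Hydraulic gradient i = (183.26 − 182.31) / 201 = 0.95 / 201 = 0.004726
K = 6.50e-4 cm/s × 864 = 0.5616 m/d
Specific discharge q = 0.5616 × 0.004726 = 0.002654 m/d
v_s = q/n_e = 0.002654/0.39 = 0.006806 m/d
t = L / v = 422 / 0.006806 = 62000 d
   = 62000 / 365 = 170 yr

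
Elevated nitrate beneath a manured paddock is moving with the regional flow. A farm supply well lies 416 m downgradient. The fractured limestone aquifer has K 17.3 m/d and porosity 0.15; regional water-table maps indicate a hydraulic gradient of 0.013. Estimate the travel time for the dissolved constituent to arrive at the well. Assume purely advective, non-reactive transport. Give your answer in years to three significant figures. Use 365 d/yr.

0.760 years

q = Ki = 17.3 × 0.013 = 0.2249 m/d
Seepage velocity v = q / n = 0.2249 / 0.15 = 1.499 m/d
t = L / v = 416 / 1.499 = 277.5 d
   = 277.5 / 365 = 0.760 yr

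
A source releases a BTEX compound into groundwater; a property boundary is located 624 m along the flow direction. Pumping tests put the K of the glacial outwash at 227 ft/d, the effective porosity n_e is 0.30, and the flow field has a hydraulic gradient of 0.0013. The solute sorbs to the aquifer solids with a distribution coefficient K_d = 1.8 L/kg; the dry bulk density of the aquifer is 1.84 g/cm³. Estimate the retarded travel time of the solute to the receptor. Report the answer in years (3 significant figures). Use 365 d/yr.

68.7 years

K = 227 ft/d × 0.3048 = 69.19 m/d
Specific discharge q = 69.19 × 0.0013 = 0.08995 m/d
v = Ki/n = 69.19·0.0013/0.30 = 0.2998 m/d
Retardation R = 1 + ρ_b·K_d/n = 1 + 1.84×1.8/0.30 = 12.04
Contaminant velocity v_c = v/R = 0.2998/12.04 = 0.02490 m/d
t = L/v_c = 624/0.02490 = 25060 d
   = 25060/365 = 68.7 yr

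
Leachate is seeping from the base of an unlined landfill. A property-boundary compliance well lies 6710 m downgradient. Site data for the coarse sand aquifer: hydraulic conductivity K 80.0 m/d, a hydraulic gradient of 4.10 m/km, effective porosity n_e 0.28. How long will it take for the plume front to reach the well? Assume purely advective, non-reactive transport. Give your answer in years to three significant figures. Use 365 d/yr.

15.7 years

Specific discharge q = 80.0 × 0.0041 = 0.3280 m/d
v_s = q/n_e = 0.3280/0.28 = 1.171 m/d
t = L / v = 6710 / 1.171 = 5728 d
   = 5728 / 365 = 15.7 yr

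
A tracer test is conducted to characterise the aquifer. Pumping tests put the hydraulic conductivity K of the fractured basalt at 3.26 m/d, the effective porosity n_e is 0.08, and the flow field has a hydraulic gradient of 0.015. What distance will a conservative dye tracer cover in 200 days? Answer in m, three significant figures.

Darcy flux q = K·i = 3.26 × 0.015 = 0.04890 m/d
Average linear velocity = 0.04890 / 0.08 = 0.6112 m/d
L = v × T = 0.6112 × 200 = 122.2 m

122 m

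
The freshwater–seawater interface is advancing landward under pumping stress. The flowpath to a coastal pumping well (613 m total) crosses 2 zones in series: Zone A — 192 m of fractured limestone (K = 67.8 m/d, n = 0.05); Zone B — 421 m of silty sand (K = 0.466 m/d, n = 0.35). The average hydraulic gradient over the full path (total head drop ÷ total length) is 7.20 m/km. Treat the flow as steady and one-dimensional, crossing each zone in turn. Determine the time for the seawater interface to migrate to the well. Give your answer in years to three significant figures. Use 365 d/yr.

For zones in series the flux q is common to all zones; the equivalent conductivity is the harmonic (thickness-weighted) mean, K_eq = L_total / Σ(L_j/K_j).
Σ(L/K) = 192/67.8 + 421/0.466 = 2.832 + 903.4 = 906.3 d
K_eq = L_total / Σ(L/K) = 613 / 906.3 = 0.6764 m/d
q = K_eq · i = 0.6764 × 0.0072 = 0.004870 m/d (same in every zone)
Zone A: v = q/n = 0.004870/0.05 = 0.09740 m/d → t_A = 192/0.09740 = 1971 d
Zone B: v = q/n = 0.004870/0.35 = 0.01391 m/d → t_B = 421/0.01391 = 30260 d
Total t = 1971 + 30260 = 32230 d
   = 32230 / 365 = 88.3 yr

88.3 years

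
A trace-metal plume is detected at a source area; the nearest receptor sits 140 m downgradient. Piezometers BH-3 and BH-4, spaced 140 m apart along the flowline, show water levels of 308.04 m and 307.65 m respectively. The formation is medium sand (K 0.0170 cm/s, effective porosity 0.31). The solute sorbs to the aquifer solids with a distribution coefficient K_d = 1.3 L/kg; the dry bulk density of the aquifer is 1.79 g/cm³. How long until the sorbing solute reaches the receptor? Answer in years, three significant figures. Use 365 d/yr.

24.7 years

Hydraulic gradient i = (308.04 − 307.65) / 140 = 0.39 / 140 = 0.002786
K = 0.0170 cm/s × 864 = 14.69 m/d
Specific discharge q = 14.69 × 0.002786 = 0.04092 m/d
v = Ki/n = 14.69·0.002786/0.31 = 0.1320 m/d
Retardation R = 1 + ρ_b·K_d/n = 1 + 1.79×1.3/0.31 = 8.506
Contaminant velocity v_c = v/R = 0.1320/8.506 = 0.01552 m/d
t = L/v_c = 140/0.01552 = 9023 d
   = 9023/365 = 24.7 yr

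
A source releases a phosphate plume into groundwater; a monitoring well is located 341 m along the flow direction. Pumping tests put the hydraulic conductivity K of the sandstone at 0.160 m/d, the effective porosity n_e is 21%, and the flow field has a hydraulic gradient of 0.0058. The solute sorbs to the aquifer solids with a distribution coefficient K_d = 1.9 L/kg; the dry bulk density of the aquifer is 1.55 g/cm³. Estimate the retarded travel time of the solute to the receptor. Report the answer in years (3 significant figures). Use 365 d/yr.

q = Ki = 0.160 × 0.0058 = 9.280e-4 m/d
v_s = q/n_e = 9.280e-4/0.21 = 0.004419 m/d
Retardation R = 1 + ρ_b·K_d/n = 1 + 1.55×1.9/0.21 = 15.02
Contaminant velocity v_c = v/R = 0.004419/15.02 = 2.941e-4 m/d
t = L/v_c = 341/2.941e-4 = 1.159e6 d
   = 1.159e6/365 = 3180 yr

3180 years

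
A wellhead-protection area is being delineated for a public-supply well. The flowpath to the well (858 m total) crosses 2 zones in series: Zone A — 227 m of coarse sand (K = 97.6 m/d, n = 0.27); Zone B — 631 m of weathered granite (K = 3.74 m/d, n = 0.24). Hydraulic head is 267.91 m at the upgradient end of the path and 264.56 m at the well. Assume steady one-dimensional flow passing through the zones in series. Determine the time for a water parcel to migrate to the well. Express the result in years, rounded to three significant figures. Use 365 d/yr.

29.8 years

Total head drop ΔH = 267.91 − 264.56 = 3.35 m
Continuity: the same q passes through each zone, so ΔH = q·Σ(L_j/K_j) — the zones act as resistances in series.
Σ(L/K) = 227/97.6 + 631/3.74 = 2.326 + 168.7 = 171.0 d
q = ΔH / Σ(L/K) = 3.35 / 171.0 = 0.01959 m/d (same in every zone)
Zone A: v = q/n = 0.01959/0.27 = 0.07254 m/d → t_A = 227/0.07254 = 3129 d
Zone B: v = q/n = 0.01959/0.24 = 0.08161 m/d → t_B = 631/0.08161 = 7732 d
Total t = 3129 + 7732 = 10860 d
   = 10860 / 365 = 29.8 yr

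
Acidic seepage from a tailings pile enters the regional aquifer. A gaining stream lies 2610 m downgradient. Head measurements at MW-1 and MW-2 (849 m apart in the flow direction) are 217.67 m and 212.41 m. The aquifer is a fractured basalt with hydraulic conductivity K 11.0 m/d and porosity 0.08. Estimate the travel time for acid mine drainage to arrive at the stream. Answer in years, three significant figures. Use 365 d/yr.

Hydraulic gradient i = (217.67 − 212.41) / 849 = 5.26 / 849 = 0.006196
Darcy flux q = K·i = 11.0 × 0.006196 = 0.06815 m/d
Average linear velocity = 0.06815 / 0.08 = 0.8519 m/d
t = L / v = 2610 / 0.8519 = 3064 d
   = 3064 / 365 = 8.39 yr

8.39 years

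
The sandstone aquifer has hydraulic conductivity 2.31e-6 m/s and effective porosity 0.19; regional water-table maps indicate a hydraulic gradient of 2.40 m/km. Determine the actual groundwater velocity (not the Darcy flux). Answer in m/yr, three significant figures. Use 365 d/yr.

0.920 m/yr

K = 2.31e-6 m/s × 86400 s/d = 0.1996 m/d
Darcy flux q = K·i = 0.1996 × 0.0024 = 4.790e-4 m/d
Seepage velocity v = q / n = 4.790e-4 / 0.19 = 0.002521 m/d
   = 0.002521 × 365 = 0.920 m/yr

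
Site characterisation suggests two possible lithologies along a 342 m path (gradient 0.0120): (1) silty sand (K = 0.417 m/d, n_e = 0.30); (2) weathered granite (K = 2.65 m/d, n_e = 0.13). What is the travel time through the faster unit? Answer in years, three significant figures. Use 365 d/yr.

Unit 1 (silty sand): v = 0.417×0.012/0.30 = 0.01668 m/d, t = 342/0.01668 = 20500 d
Unit 2 (weathered granite): v = 2.65×0.012/0.13 = 0.2446 m/d, t = 342/0.2446 = 1398 d
Faster: 1398 d / 365 = 3.83 yr

3.83 years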